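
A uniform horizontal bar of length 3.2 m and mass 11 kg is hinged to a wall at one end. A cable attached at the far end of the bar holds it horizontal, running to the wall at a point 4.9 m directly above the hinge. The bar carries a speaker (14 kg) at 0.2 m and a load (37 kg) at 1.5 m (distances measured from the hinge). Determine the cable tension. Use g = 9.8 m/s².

T ≈ 278 N

About the hinge:
Beam weight: 11 × 9.8 = 107.8 N down at 1.6 m → arm 1.6 m, τ = 107.8 × 1.6 = 172.5 N·m clockwise.
Speaker: 14 × 9.8 = 137.2 N down at 0.2 m → arm 0.2 m, τ = 137.2 × 0.2 = 27.44 N·m clockwise.
Load: 37 × 9.8 = 362.6 N down at 1.5 m → arm 1.5 m, τ = 362.6 × 1.5 = 543.9 N·m clockwise.
Total clockwise load moment = 743.8 N·m.
The cable tension T acts at 3.2 m; only its component perpendicular to the bar, T sinθ, produces torque. sinθ = h/√(h²+d²) = 4.9/√(4.9²+3.2²) = 0.8373.
Balancing moments: T × 3.2 × 0.8373 = 743.8, giving T = 743.8 / 2.679 = 278 N.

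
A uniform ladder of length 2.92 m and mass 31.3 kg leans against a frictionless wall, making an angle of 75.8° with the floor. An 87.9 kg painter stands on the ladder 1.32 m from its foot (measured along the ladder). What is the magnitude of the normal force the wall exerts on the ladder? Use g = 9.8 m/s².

N_wall ≈ 137 N

Choose the foot of the ladder as the axis so the floor normal and friction both act there and drop out.
Ladder weight 31.3×9.8 = 306.7 N acts at 1.46 m along the ladder; its horizontal arm is 1.46·cos75.8° = 0.3581 m → τ = 109.8 N·m clockwise.
Painter: 87.9×9.8 = 861.4 N at 1.32 m → arm 0.3238 m → τ = 278.9 N·m clockwise.
Wall normal N acts horizontally at the top; its moment arm is the height L sinθ = 2.92·sin75.8° = 2.831 m, counterclockwise.
Balancing moments: N × 2.831 = 388.7, giving N = 137 N.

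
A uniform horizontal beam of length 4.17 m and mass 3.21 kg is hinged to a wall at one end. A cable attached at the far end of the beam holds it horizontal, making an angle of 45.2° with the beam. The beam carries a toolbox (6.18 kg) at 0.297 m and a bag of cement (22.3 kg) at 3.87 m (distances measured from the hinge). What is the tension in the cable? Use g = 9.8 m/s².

T ≈ 314 N

About the hinge:
Beam weight: 3.21 × 9.8 = 31.46 N down at 2.085 m → arm 2.085 m, τ = 31.46 × 2.085 = 65.59 N·m clockwise.
Toolbox: 6.18 × 9.8 = 60.56 N down at 0.297 m → arm 0.297 m, τ = 60.56 × 0.297 = 17.99 N·m clockwise.
Bag of cement: 22.3 × 9.8 = 218.5 N down at 3.87 m → arm 3.87 m, τ = 218.5 × 3.87 = 845.6 N·m clockwise.
Total clockwise load moment = 929.2 N·m.
The cable tension T acts at 4.17 m; only its component perpendicular to the beam, T sinθ, produces torque. sin 45.2° = 0.7096.
Στ = 0 ⇒ T × 4.17 × 0.7096 = 929.2 ⇒ T = 929.2 / 2.959 = 314 N.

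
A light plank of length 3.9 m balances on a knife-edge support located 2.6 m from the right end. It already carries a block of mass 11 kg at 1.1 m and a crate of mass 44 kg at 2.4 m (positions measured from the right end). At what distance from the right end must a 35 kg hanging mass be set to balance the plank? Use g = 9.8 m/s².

x ≈ 3.32 m from the right end

Sum moments about the knife-edge support (at 2.6 m from the right end) (the support reaction has zero arm there).
Block: 11 × 9.8 = 107.8 N down at 1.1 m → arm 1.5 m, τ = 107.8 × 1.5 = 161.7 N·m clockwise.
Crate: 44 × 9.8 = 431.2 N down at 2.4 m → arm 0.2 m, τ = 431.2 × 0.2 = 86.24 N·m clockwise.
Net moment of existing loads = 247.9 N·m clockwise.
The hanging mass weighs 35 × 9.8 = 343 N and must supply an equal counterclockwise moment, so its lever arm about the knife-edge support is 247.9 / 343 = 0.723 m.
That puts it at 2.6 + 0.723 = 3.32 m from the right end.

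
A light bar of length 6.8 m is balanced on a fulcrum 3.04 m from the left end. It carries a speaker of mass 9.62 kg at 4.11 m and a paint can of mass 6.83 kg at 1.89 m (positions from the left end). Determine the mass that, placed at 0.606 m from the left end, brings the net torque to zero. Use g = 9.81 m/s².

m ≈ 1 kg

Sum moments about the fulcrum (at 3.04 m from the left end) (the support reaction has zero arm there).
Speaker: 9.62 × 9.81 = 94.37 N down at 4.11 m → arm 1.07 m, τ = 94.37 × 1.07 = 101 N·m clockwise.
Paint can: 6.83 × 9.81 = 67 N down at 1.89 m → arm 1.15 m, τ = 67 × 1.15 = 77.05 N·m counterclockwise.
Net moment of known loads = 23.95 N·m clockwise.
An unknown mass m at 0.606 m has arm 2.434 m; its moment is m·g·2.434 counterclockwise.
Balancing moments: m × 9.81 × 2.434 = 23.95, giving m = 23.95 / (9.81 × 2.434) = 1 kg.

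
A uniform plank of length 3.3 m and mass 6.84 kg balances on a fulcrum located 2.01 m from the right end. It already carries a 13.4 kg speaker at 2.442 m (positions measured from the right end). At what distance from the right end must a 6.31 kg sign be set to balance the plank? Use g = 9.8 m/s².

Taking torques about the fulcrum (at 2.01 m from the right end):
Beam weight: 6.84 × 9.8 = 67.03 N down at 1.65 m → arm 0.36 m, τ = 67.03 × 0.36 = 24.13 N·m clockwise.
Speaker: 13.4 × 9.8 = 131.3 N down at 2.442 m → arm 0.432 m, τ = 131.3 × 0.432 = 56.72 N·m counterclockwise.
Net moment of existing loads = 32.59 N·m counterclockwise.
The sign weighs 6.31 × 9.8 = 61.84 N and must supply an equal clockwise moment, so its lever arm about the fulcrum is 32.59 / 61.84 = 0.527 m.
That puts it at 2.01 − 0.527 = 1.48 m from the right end.

x ≈ 1.48 m from the right end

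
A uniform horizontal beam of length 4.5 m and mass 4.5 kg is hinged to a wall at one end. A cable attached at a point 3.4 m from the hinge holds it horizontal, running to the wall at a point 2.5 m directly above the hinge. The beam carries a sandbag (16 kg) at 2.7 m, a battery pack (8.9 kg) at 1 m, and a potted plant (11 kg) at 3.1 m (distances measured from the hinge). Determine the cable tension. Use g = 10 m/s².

Take moments about the hinge.
Beam weight: 4.5 × 10 = 45 N down at 2.25 m → arm 2.25 m, τ = 45 × 2.25 = 101.2 N·m clockwise.
Sandbag: 16 × 10 = 160 N down at 2.7 m → arm 2.7 m, τ = 160 × 2.7 = 432 N·m clockwise.
Battery pack: 8.9 × 10 = 89 N down at 1 m → arm 1 m, τ = 89 × 1 = 89 N·m clockwise.
Potted plant: 11 × 10 = 110 N down at 3.1 m → arm 3.1 m, τ = 110 × 3.1 = 341 N·m clockwise.
Total clockwise load moment = 963.2 N·m.
The cable tension T acts at 3.4 m; only its component perpendicular to the beam, T sinθ, produces torque. sinθ = h/√(h²+d²) = 2.5/√(2.5²+3.4²) = 0.5924.
For rotational equilibrium, T × 3.4 × 0.5924 = 963.2, so T = 963.2 / 2.014 = 478 N.

T ≈ 478 N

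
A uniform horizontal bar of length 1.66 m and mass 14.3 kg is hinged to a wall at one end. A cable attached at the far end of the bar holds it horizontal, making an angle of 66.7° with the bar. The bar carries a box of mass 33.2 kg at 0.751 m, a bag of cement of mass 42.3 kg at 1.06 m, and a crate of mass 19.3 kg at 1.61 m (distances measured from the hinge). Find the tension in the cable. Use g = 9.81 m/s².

T ≈ 725 N

Choose the hinge as the axis so the unknown hinge reaction has zero arm there.
Beam weight: 14.3 × 9.81 = 140.3 N down at 0.83 m → arm 0.83 m, τ = 140.3 × 0.83 = 116.4 N·m clockwise.
Box: 33.2 × 9.81 = 325.7 N down at 0.751 m → arm 0.751 m, τ = 325.7 × 0.751 = 244.6 N·m clockwise.
Bag of cement: 42.3 × 9.81 = 415 N down at 1.06 m → arm 1.06 m, τ = 415 × 1.06 = 439.9 N·m clockwise.
Crate: 19.3 × 9.81 = 189.3 N down at 1.61 m → arm 1.61 m, τ = 189.3 × 1.61 = 304.8 N·m clockwise.
Total clockwise load moment = 1106 N·m.
The cable tension T acts at 1.66 m; only its component perpendicular to the bar, T sinθ, produces torque. sin 66.7° = 0.9184.
Setting net torque to zero: T × 1.66 × 0.9184 = 1106 → T = 1106 / 1.525 = 725 N.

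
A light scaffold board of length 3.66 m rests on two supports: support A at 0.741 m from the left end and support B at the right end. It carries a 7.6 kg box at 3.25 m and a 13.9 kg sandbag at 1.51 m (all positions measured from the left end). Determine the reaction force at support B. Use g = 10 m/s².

Sum moments about support A (its reaction then has zero moment arm).
Box: 7.6 × 10 = 76 N down at 3.25 m → arm 2.509 m, τ = 76 × 2.509 = 190.7 N·m clockwise.
Sandbag: 13.9 × 10 = 139 N down at 1.51 m → arm 0.769 m, τ = 139 × 0.769 = 106.9 N·m clockwise.
Net load moment about support A = 297.6 N·m clockwise.
Reaction R at support B is upward at 3.66 m, arm 2.919 m → moment R × 2.919 counterclockwise.
For rotational equilibrium, R × 2.919 = 297.6, so R = 102 N.

R_B ≈ 102 N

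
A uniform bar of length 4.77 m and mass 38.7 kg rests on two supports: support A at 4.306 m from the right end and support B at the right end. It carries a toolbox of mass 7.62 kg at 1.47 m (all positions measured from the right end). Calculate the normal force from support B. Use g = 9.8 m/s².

R_B ≈ 218 N

Sum moments about support A (its reaction then has zero moment arm).
Beam weight: 38.7 × 9.8 = 379.3 N down at 2.385 m → arm 1.921 m, τ = 379.3 × 1.921 = 728.6 N·m clockwise.
Toolbox: 7.62 × 9.8 = 74.68 N down at 1.47 m → arm 2.836 m, τ = 74.68 × 2.836 = 211.8 N·m clockwise.
Net load moment about support A = 940.4 N·m clockwise.
Reaction R at support B is upward at 0 m, arm 4.306 m → moment R × 4.306 counterclockwise.
Balancing moments: R × 4.306 = 940.4, giving R = 218 N.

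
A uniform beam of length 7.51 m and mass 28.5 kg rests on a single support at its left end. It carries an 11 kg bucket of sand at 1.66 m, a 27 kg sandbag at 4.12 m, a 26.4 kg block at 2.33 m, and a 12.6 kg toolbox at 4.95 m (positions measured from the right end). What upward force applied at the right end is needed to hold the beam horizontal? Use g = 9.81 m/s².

F ≈ 564 N

Take moments about the left end.
Beam weight: 28.5 × 9.81 = 279.6 N down at 3.755 m → arm 3.755 m, τ = 279.6 × 3.755 = 1050 N·m clockwise.
Bucket of sand: 11 × 9.81 = 107.9 N down at 1.66 m → arm 5.85 m, τ = 107.9 × 5.85 = 631.2 N·m clockwise.
Sandbag: 27 × 9.81 = 264.9 N down at 4.12 m → arm 3.39 m, τ = 264.9 × 3.39 = 898 N·m clockwise.
Block: 26.4 × 9.81 = 259 N down at 2.33 m → arm 5.18 m, τ = 259 × 5.18 = 1342 N·m clockwise.
Toolbox: 12.6 × 9.81 = 123.6 N down at 4.95 m → arm 2.56 m, τ = 123.6 × 2.56 = 316.4 N·m clockwise.
Net moment of the loads = 4238 N·m clockwise.
The upward force F acts at the right end, arm 7.51 m, giving F × 7.51 counterclockwise.
Στ = 0 ⇒ F × 7.51 = 4238 ⇒ F = 4238 / 7.51 = 564 N.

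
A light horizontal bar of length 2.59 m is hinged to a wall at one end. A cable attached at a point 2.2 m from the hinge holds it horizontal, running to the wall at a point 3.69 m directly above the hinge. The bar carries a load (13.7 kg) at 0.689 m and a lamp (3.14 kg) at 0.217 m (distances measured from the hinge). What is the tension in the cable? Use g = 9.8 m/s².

Taking torques about the hinge:
Load: 13.7 × 9.8 = 134.3 N down at 0.689 m → arm 0.689 m, τ = 134.3 × 0.689 = 92.53 N·m clockwise.
Lamp: 3.14 × 9.8 = 30.77 N down at 0.217 m → arm 0.217 m, τ = 30.77 × 0.217 = 6.677 N·m clockwise.
Total clockwise load moment = 99.21 N·m.
The cable tension T acts at 2.2 m; only its component perpendicular to the bar, T sinθ, produces torque. sinθ = h/√(h²+d²) = 3.69/√(3.69²+2.2²) = 0.8589.
For rotational equilibrium, T × 2.2 × 0.8589 = 99.21, so T = 99.21 / 1.89 = 52.5 N.

T ≈ 52.5 N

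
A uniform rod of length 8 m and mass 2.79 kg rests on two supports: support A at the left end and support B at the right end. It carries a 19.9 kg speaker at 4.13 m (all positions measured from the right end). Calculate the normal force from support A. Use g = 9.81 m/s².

Take moments about support B.
Beam weight: 2.79 × 9.81 = 27.37 N down at 4 m → arm 4 m, τ = 27.37 × 4 = 109.5 N·m counterclockwise.
Speaker: 19.9 × 9.81 = 195.2 N down at 4.13 m → arm 4.13 m, τ = 195.2 × 4.13 = 806.2 N·m counterclockwise.
Net load moment about support B = 915.7 N·m counterclockwise.
Reaction R at support A is upward at 8 m, arm 8 m → moment R × 8 clockwise.
For rotational equilibrium, R × 8 = 915.7, so R = 114 N.

R_A ≈ 114 N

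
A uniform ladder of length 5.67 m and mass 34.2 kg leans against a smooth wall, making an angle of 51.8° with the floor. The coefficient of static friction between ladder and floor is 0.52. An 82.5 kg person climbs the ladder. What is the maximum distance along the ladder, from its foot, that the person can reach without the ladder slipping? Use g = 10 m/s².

d ≈ 4.12 m

Choose the foot of the ladder as the axis so the floor normal and friction both act there and drop out.
Ladder weight 34.2×10 = 342 N acts at 2.835 m along the ladder; its horizontal arm is 2.835·cos51.8° = 1.753 m → τ = 599.5 N·m clockwise.
Person weight 82.5×10 = 825 N at distance d → arm d·cos51.8° → τ = 825·d·0.6184 clockwise.
Wall normal N at the top has arm L sinθ = 4.456 m counterclockwise, so Στ = 0 gives N·4.456 = 599.5 + 510.2·d.
ΣFy = 0 ⇒ N_floor = 1167 N, so the maximum friction is μ_s·N_floor = 0.52×1167 = 606.8 N. ΣFx = 0 ⇒ N_wall = f, so at the slipping point N = 606.8 N.
Substituting: 606.8×4.456 = 599.5 + 510.2·d ⇒ d = (2704 − 599.5) / 510.2 = 4.12 m.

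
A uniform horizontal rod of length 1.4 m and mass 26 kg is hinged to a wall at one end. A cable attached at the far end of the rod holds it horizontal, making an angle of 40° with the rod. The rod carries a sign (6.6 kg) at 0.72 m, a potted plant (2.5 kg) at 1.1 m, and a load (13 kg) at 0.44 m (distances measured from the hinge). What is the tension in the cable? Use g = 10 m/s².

Sum moments about the hinge (the unknown hinge reaction has zero arm there).
Beam weight: 26 × 10 = 260 N down at 0.7 m → arm 0.7 m, τ = 260 × 0.7 = 182 N·m clockwise.
Sign: 6.6 × 10 = 66 N down at 0.72 m → arm 0.72 m, τ = 66 × 0.72 = 47.52 N·m clockwise.
Potted plant: 2.5 × 10 = 25 N down at 1.1 m → arm 1.1 m, τ = 25 × 1.1 = 27.5 N·m clockwise.
Load: 13 × 10 = 130 N down at 0.44 m → arm 0.44 m, τ = 130 × 0.44 = 57.2 N·m clockwise.
Total clockwise load moment = 314.2 N·m.
The cable tension T acts at 1.4 m; only its component perpendicular to the rod, T sinθ, produces torque. sin 40° = 0.6428.
For rotational equilibrium, T × 1.4 × 0.6428 = 314.2, so T = 314.2 / 0.8999 = 349 N.

T ≈ 349 N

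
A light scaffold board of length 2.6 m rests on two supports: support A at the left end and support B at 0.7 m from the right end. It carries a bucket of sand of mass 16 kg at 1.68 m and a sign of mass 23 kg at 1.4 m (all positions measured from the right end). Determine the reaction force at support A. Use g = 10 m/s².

Taking torques about support B:
Bucket of sand: 16 × 10 = 160 N down at 1.68 m → arm 0.98 m, τ = 160 × 0.98 = 156.8 N·m counterclockwise.
Sign: 23 × 10 = 230 N down at 1.4 m → arm 0.7 m, τ = 230 × 0.7 = 161 N·m counterclockwise.
Net load moment about support B = 317.8 N·m counterclockwise.
Reaction R at support A is upward at 2.6 m, arm 1.9 m → moment R × 1.9 clockwise.
For rotational equilibrium, R × 1.9 = 317.8, so R = 167 N.

R_A ≈ 167 N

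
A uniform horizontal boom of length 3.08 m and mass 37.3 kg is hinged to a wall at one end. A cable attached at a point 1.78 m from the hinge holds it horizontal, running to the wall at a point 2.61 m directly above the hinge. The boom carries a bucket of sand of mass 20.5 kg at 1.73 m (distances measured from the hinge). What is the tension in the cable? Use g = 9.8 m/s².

T ≈ 619 N

Sum moments about the hinge (the unknown hinge reaction has zero arm there).
Beam weight: 37.3 × 9.8 = 365.5 N down at 1.54 m → arm 1.54 m, τ = 365.5 × 1.54 = 562.9 N·m clockwise.
Bucket of sand: 20.5 × 9.8 = 200.9 N down at 1.73 m → arm 1.73 m, τ = 200.9 × 1.73 = 347.6 N·m clockwise.
Total clockwise load moment = 910.5 N·m.
The cable tension T acts at 1.78 m; only its component perpendicular to the boom, T sinθ, produces torque. sinθ = h/√(h²+d²) = 2.61/√(2.61²+1.78²) = 0.8262.
Setting net torque to zero: T × 1.78 × 0.8262 = 910.5 → T = 910.5 / 1.471 = 619 N.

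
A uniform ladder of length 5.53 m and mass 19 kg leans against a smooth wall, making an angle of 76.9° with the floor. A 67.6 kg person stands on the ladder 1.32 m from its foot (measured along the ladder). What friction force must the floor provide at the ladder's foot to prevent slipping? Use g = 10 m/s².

f ≈ 59.7 N

About the foot of the ladder:
Ladder weight 19×10 = 190 N acts at 2.765 m along the ladder; its horizontal arm is 2.765·cos76.9° = 0.6267 m → τ = 119.1 N·m clockwise.
Person: 67.6×10 = 676 N at 1.32 m → arm 0.2992 m → τ = 202.3 N·m clockwise.
Wall normal N acts horizontally at the top; its moment arm is the height L sinθ = 5.53·sin76.9° = 5.386 m, counterclockwise.
Στ = 0 ⇒ N × 5.386 = 321.4 ⇒ N = 59.7 N.
ΣFx = 0: friction at the foot balances the wall's push, so f = N_wall = 59.7 N.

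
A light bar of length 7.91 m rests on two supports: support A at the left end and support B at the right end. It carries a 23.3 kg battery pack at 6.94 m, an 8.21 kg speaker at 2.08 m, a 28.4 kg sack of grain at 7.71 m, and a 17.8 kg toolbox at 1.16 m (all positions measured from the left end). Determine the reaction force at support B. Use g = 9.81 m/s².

R_B ≈ 519 N

Sum moments about support A (its reaction then has zero moment arm).
Battery pack: 23.3 × 9.81 = 228.6 N down at 6.94 m → arm 6.94 m, τ = 228.6 × 6.94 = 1586 N·m clockwise.
Speaker: 8.21 × 9.81 = 80.54 N down at 2.08 m → arm 2.08 m, τ = 80.54 × 2.08 = 167.5 N·m clockwise.
Sack of grain: 28.4 × 9.81 = 278.6 N down at 7.71 m → arm 7.71 m, τ = 278.6 × 7.71 = 2148 N·m clockwise.
Toolbox: 17.8 × 9.81 = 174.6 N down at 1.16 m → arm 1.16 m, τ = 174.6 × 1.16 = 202.5 N·m clockwise.
Net load moment about support A = 4104 N·m clockwise.
Reaction R at support B is upward at 7.91 m, arm 7.91 m → moment R × 7.91 counterclockwise.
Setting net torque to zero: R × 7.91 = 4104 → R = 519 N.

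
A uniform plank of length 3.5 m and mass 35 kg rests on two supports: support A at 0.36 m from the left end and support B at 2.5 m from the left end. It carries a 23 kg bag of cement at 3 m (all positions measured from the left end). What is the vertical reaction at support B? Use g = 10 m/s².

Taking torques about support A:
Beam weight: 35 × 10 = 350 N down at 1.75 m → arm 1.39 m, τ = 350 × 1.39 = 486.5 N·m clockwise.
Bag of cement: 23 × 10 = 230 N down at 3 m → arm 2.64 m, τ = 230 × 2.64 = 607.2 N·m clockwise.
Net load moment about support A = 1094 N·m clockwise.
Reaction R at support B is upward at 2.5 m, arm 2.14 m → moment R × 2.14 counterclockwise.
Στ = 0 ⇒ R × 2.14 = 1094 ⇒ R = 511 N.

R_B ≈ 511 N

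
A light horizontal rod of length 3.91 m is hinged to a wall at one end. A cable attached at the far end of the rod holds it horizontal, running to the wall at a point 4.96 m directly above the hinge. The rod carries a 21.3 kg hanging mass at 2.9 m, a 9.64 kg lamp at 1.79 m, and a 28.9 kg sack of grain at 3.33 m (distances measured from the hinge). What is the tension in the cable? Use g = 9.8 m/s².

About the hinge:
Hanging mass: 21.3 × 9.8 = 208.7 N down at 2.9 m → arm 2.9 m, τ = 208.7 × 2.9 = 605.2 N·m clockwise.
Lamp: 9.64 × 9.8 = 94.47 N down at 1.79 m → arm 1.79 m, τ = 94.47 × 1.79 = 169.1 N·m clockwise.
Sack of grain: 28.9 × 9.8 = 283.2 N down at 3.33 m → arm 3.33 m, τ = 283.2 × 3.33 = 943.1 N·m clockwise.
Total clockwise load moment = 1717 N·m.
The cable tension T acts at 3.91 m; only its component perpendicular to the rod, T sinθ, produces torque. sinθ = h/√(h²+d²) = 4.96/√(4.96²+3.91²) = 0.7853.
Στ = 0 ⇒ T × 3.91 × 0.7853 = 1717 ⇒ T = 1717 / 3.071 = 559 N.

T ≈ 559 N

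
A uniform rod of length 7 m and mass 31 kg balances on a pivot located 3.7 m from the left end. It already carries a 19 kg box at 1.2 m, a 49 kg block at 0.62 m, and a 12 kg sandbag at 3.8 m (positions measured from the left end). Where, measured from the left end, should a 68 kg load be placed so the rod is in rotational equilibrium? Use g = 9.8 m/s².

Take moments about the pivot (at 3.7 m from the left end).
Beam weight: 31 × 9.8 = 303.8 N down at 3.5 m → arm 0.2 m, τ = 303.8 × 0.2 = 60.76 N·m counterclockwise.
Box: 19 × 9.8 = 186.2 N down at 1.2 m → arm 2.5 m, τ = 186.2 × 2.5 = 465.5 N·m counterclockwise.
Block: 49 × 9.8 = 480.2 N down at 0.62 m → arm 3.08 m, τ = 480.2 × 3.08 = 1479 N·m counterclockwise.
Sandbag: 12 × 9.8 = 117.6 N down at 3.8 m → arm 0.1 m, τ = 117.6 × 0.1 = 11.76 N·m clockwise.
Net moment of existing loads = 1994 N·m counterclockwise.
The load weighs 68 × 9.8 = 666.4 N and must supply an equal clockwise moment, so its lever arm about the pivot is 1994 / 666.4 = 2.99 m.
That puts it at 3.7 + 2.99 = 6.69 m from the left end.

x ≈ 6.69 m from the left end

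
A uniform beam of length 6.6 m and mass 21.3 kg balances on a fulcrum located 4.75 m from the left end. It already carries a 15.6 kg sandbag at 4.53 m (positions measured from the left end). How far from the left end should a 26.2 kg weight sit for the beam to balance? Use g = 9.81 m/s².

x ≈ 6.06 m from the left end

About the fulcrum (at 4.75 m from the left end):
Beam weight: 21.3 × 9.81 = 209 N down at 3.3 m → arm 1.45 m, τ = 209 × 1.45 = 303.1 N·m counterclockwise.
Sandbag: 15.6 × 9.81 = 153 N down at 4.53 m → arm 0.22 m, τ = 153 × 0.22 = 33.66 N·m counterclockwise.
Net moment of existing loads = 336.8 N·m counterclockwise.
The weight weighs 26.2 × 9.81 = 257 N and must supply an equal clockwise moment, so its lever arm about the fulcrum is 336.8 / 257 = 1.31 m.
That puts it at 4.75 + 1.31 = 6.06 m from the left end.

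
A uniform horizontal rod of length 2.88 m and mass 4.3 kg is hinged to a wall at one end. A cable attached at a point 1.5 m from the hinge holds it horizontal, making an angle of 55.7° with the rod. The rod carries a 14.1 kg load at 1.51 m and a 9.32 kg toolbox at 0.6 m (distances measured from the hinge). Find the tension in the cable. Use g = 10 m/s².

T ≈ 267 N

Take moments about the hinge.
Beam weight: 4.3 × 10 = 43 N down at 1.44 m → arm 1.44 m, τ = 43 × 1.44 = 61.92 N·m clockwise.
Load: 14.1 × 10 = 141 N down at 1.51 m → arm 1.51 m, τ = 141 × 1.51 = 212.9 N·m clockwise.
Toolbox: 9.32 × 10 = 93.2 N down at 0.6 m → arm 0.6 m, τ = 93.2 × 0.6 = 55.92 N·m clockwise.
Total clockwise load moment = 330.7 N·m.
The cable tension T acts at 1.5 m; only its component perpendicular to the rod, T sinθ, produces torque. sin 55.7° = 0.8261.
Balancing moments: T × 1.5 × 0.8261 = 330.7, giving T = 330.7 / 1.239 = 267 N.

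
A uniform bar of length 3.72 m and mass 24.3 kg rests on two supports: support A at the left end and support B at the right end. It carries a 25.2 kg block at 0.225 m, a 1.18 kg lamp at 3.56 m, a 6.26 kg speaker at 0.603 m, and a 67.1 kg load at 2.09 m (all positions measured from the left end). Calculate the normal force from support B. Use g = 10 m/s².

Taking torques about support A:
Beam weight: 24.3 × 10 = 243 N down at 1.86 m → arm 1.86 m, τ = 243 × 1.86 = 452 N·m clockwise.
Block: 25.2 × 10 = 252 N down at 0.225 m → arm 0.225 m, τ = 252 × 0.225 = 56.7 N·m clockwise.
Lamp: 1.18 × 10 = 11.8 N down at 3.56 m → arm 3.56 m, τ = 11.8 × 3.56 = 42.01 N·m clockwise.
Speaker: 6.26 × 10 = 62.6 N down at 0.603 m → arm 0.603 m, τ = 62.6 × 0.603 = 37.75 N·m clockwise.
Load: 67.1 × 10 = 671 N down at 2.09 m → arm 2.09 m, τ = 671 × 2.09 = 1402 N·m clockwise.
Net load moment about support A = 1990 N·m clockwise.
Reaction R at support B is upward at 3.72 m, arm 3.72 m → moment R × 3.72 counterclockwise.
Balancing moments: R × 3.72 = 1990, giving R = 535 N.

R_B ≈ 535 N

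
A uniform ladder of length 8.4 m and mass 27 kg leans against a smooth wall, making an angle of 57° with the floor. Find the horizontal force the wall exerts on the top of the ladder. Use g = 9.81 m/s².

About the foot of the ladder:
Ladder weight 27×9.81 = 264.9 N acts at 4.2 m along the ladder; its horizontal arm is 4.2·cos57° = 2.287 m → τ = 605.8 N·m clockwise.
Wall normal N acts horizontally at the top; its moment arm is the height L sinθ = 8.4·sin57° = 7.045 m, counterclockwise.
Στ = 0 ⇒ N × 7.045 = 605.8 ⇒ N = 86 N.

N_wall ≈ 86 N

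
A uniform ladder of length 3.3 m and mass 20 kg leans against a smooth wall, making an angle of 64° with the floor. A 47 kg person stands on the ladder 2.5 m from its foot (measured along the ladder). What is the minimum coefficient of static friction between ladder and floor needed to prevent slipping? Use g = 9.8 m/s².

μ_min ≈ 0.332

About the foot of the ladder:
Ladder weight 20×9.8 = 196 N acts at 1.65 m along the ladder; its horizontal arm is 1.65·cos64° = 0.7233 m → τ = 141.8 N·m clockwise.
Person: 47×9.8 = 460.6 N at 2.5 m → arm 1.096 m → τ = 504.8 N·m clockwise.
Wall normal N acts horizontally at the top; its moment arm is the height L sinθ = 3.3·sin64° = 2.966 m, counterclockwise.
Balancing moments: N × 2.966 = 646.6, giving N = 218 N.
ΣFx = 0 ⇒ f = N_wall = 218 N. ΣFy = 0 ⇒ N_floor = 656.6 N.
μ_min = f / N_floor = 218 / 656.6 = 0.332.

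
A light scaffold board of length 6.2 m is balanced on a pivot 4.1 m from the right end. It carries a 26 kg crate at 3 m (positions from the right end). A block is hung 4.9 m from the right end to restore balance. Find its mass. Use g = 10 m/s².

About the pivot (at 4.1 m from the right end):
Crate: 26 × 10 = 260 N down at 3 m → arm 1.1 m, τ = 260 × 1.1 = 286 N·m clockwise.
Net moment of known loads = 286 N·m clockwise.
An unknown mass m at 4.9 m has arm 0.8 m; its moment is m·g·0.8 counterclockwise.
Setting net torque to zero: m × 10 × 0.8 = 286 → m = 286 / (10 × 0.8) = 35.8 kg.

m ≈ 35.8 kg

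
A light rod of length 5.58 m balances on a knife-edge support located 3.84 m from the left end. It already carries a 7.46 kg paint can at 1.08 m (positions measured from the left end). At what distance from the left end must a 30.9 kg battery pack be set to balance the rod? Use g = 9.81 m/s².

x ≈ 4.51 m from the left end

Choose the knife-edge support (at 3.84 m from the left end) as the axis so the support reaction has zero arm there.
Paint can: 7.46 × 9.81 = 73.18 N down at 1.08 m → arm 2.76 m, τ = 73.18 × 2.76 = 202 N·m counterclockwise.
Net moment of existing loads = 202 N·m counterclockwise.
The battery pack weighs 30.9 × 9.81 = 303.1 N and must supply an equal clockwise moment, so its lever arm about the knife-edge support is 202 / 303.1 = 0.666 m.
That puts it at 3.84 + 0.666 = 4.51 m from the left end.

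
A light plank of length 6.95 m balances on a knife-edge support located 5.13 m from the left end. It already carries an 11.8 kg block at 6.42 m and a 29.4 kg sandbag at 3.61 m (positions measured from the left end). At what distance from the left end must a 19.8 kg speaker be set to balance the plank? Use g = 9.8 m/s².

x ≈ 6.62 m from the left end

Sum moments about the knife-edge support (at 5.13 m from the left end) (the support reaction has zero arm there).
Block: 11.8 × 9.8 = 115.6 N down at 6.42 m → arm 1.29 m, τ = 115.6 × 1.29 = 149.1 N·m clockwise.
Sandbag: 29.4 × 9.8 = 288.1 N down at 3.61 m → arm 1.52 m, τ = 288.1 × 1.52 = 437.9 N·m counterclockwise.
Net moment of existing loads = 288.8 N·m counterclockwise.
The speaker weighs 19.8 × 9.8 = 194 N and must supply an equal clockwise moment, so its lever arm about the knife-edge support is 288.8 / 194 = 1.49 m.
That puts it at 5.13 + 1.49 = 6.62 m from the left end.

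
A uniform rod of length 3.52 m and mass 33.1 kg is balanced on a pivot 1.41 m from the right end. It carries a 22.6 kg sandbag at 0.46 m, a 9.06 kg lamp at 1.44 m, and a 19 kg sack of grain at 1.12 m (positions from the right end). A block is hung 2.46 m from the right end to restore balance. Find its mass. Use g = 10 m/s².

m ≈ 14.4 kg

About the pivot (at 1.41 m from the right end):
Beam weight: 33.1 × 10 = 331 N down at 1.76 m → arm 0.35 m, τ = 331 × 0.35 = 115.8 N·m counterclockwise.
Sandbag: 22.6 × 10 = 226 N down at 0.46 m → arm 0.95 m, τ = 226 × 0.95 = 214.7 N·m clockwise.
Lamp: 9.06 × 10 = 90.6 N down at 1.44 m → arm 0.03 m, τ = 90.6 × 0.03 = 2.718 N·m counterclockwise.
Sack of grain: 19 × 10 = 190 N down at 1.12 m → arm 0.29 m, τ = 190 × 0.29 = 55.1 N·m clockwise.
Net moment of known loads = 151.3 N·m clockwise.
An unknown mass m at 2.46 m has arm 1.05 m; its moment is m·g·1.05 counterclockwise.
Στ = 0 ⇒ m × 10 × 1.05 = 151.3 ⇒ m = 151.3 / (10 × 1.05) = 14.4 kg.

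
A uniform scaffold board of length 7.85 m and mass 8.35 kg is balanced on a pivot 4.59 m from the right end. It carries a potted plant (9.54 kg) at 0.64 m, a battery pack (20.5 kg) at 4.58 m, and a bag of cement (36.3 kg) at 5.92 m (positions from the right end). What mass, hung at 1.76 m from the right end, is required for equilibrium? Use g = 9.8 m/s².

m ≈ 1.71 kg

Take moments about the pivot (at 4.59 m from the right end).
Beam weight: 8.35 × 9.8 = 81.83 N down at 3.925 m → arm 0.665 m, τ = 81.83 × 0.665 = 54.42 N·m clockwise.
Potted plant: 9.54 × 9.8 = 93.49 N down at 0.64 m → arm 3.95 m, τ = 93.49 × 3.95 = 369.3 N·m clockwise.
Battery pack: 20.5 × 9.8 = 200.9 N down at 4.58 m → arm 0.01 m, τ = 200.9 × 0.01 = 2.009 N·m clockwise.
Bag of cement: 36.3 × 9.8 = 355.7 N down at 5.92 m → arm 1.33 m, τ = 355.7 × 1.33 = 473.1 N·m counterclockwise.
Net moment of known loads = 47.37 N·m counterclockwise.
An unknown mass m at 1.76 m has arm 2.83 m; its moment is m·g·2.83 clockwise.
Στ = 0 ⇒ m × 9.8 × 2.83 = 47.37 ⇒ m = 47.37 / (9.8 × 2.83) = 1.71 kg.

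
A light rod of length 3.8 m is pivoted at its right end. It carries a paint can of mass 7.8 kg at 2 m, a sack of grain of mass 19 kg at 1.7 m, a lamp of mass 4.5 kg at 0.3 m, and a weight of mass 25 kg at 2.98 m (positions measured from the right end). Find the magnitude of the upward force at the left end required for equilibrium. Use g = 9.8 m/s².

Choose the right end as the axis so the unknown pivot reaction has zero arm there.
Paint can: 7.8 × 9.8 = 76.44 N down at 2 m → arm 2 m, τ = 76.44 × 2 = 152.9 N·m counterclockwise.
Sack of grain: 19 × 9.8 = 186.2 N down at 1.7 m → arm 1.7 m, τ = 186.2 × 1.7 = 316.5 N·m counterclockwise.
Lamp: 4.5 × 9.8 = 44.1 N down at 0.3 m → arm 0.3 m, τ = 44.1 × 0.3 = 13.23 N·m counterclockwise.
Weight: 25 × 9.8 = 245 N down at 2.98 m → arm 2.98 m, τ = 245 × 2.98 = 730.1 N·m counterclockwise.
Net moment of the loads = 1213 N·m counterclockwise.
The upward force F acts at the left end, arm 3.8 m, giving F × 3.8 clockwise.
Balancing moments: F × 3.8 = 1213, giving F = 1213 / 3.8 = 319 N.

F ≈ 319 N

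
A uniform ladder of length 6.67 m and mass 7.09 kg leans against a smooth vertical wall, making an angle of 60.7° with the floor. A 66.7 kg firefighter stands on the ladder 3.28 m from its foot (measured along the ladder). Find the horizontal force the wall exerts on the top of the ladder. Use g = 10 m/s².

Choose the foot of the ladder as the axis so the floor normal and friction both act there and drop out.
Ladder weight 7.09×10 = 70.9 N acts at 3.335 m along the ladder; its horizontal arm is 3.335·cos60.7° = 1.632 m → τ = 115.7 N·m clockwise.
Firefighter: 66.7×10 = 667 N at 3.28 m → arm 1.605 m → τ = 1071 N·m clockwise.
Wall normal N acts horizontally at the top; its moment arm is the height L sinθ = 6.67·sin60.7° = 5.817 m, counterclockwise.
For rotational equilibrium, N × 5.817 = 1187, so N = 204 N.

N_wall ≈ 204 N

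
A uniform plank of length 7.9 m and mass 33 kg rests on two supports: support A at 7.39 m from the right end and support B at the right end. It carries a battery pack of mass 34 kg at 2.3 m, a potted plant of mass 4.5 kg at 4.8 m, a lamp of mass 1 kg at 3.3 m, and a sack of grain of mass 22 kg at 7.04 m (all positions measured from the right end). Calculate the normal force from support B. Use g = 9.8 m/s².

R_B ≈ 411 N

Sum moments about support A (its reaction then has zero moment arm).
Beam weight: 33 × 9.8 = 323.4 N down at 3.95 m → arm 3.44 m, τ = 323.4 × 3.44 = 1112 N·m clockwise.
Battery pack: 34 × 9.8 = 333.2 N down at 2.3 m → arm 5.09 m, τ = 333.2 × 5.09 = 1696 N·m clockwise.
Potted plant: 4.5 × 9.8 = 44.1 N down at 4.8 m → arm 2.59 m, τ = 44.1 × 2.59 = 114.2 N·m clockwise.
Lamp: 1 × 9.8 = 9.8 N down at 3.3 m → arm 4.09 m, τ = 9.8 × 4.09 = 40.08 N·m clockwise.
Sack of grain: 22 × 9.8 = 215.6 N down at 7.04 m → arm 0.35 m, τ = 215.6 × 0.35 = 75.46 N·m clockwise.
Net load moment about support A = 3038 N·m clockwise.
Reaction R at support B is upward at 0 m, arm 7.39 m → moment R × 7.39 counterclockwise.
Στ = 0 ⇒ R × 7.39 = 3038 ⇒ R = 411 N.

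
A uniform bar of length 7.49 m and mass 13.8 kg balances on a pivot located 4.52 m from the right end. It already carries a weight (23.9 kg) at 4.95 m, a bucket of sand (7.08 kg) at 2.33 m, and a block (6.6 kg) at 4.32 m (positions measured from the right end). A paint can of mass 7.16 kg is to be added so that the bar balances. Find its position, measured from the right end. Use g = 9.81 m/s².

x ≈ 6.93 m from the right end

Take moments about the pivot (at 4.52 m from the right end).
Beam weight: 13.8 × 9.81 = 135.4 N down at 3.745 m → arm 0.775 m, τ = 135.4 × 0.775 = 104.9 N·m clockwise.
Weight: 23.9 × 9.81 = 234.5 N down at 4.95 m → arm 0.43 m, τ = 234.5 × 0.43 = 100.8 N·m counterclockwise.
Bucket of sand: 7.08 × 9.81 = 69.45 N down at 2.33 m → arm 2.19 m, τ = 69.45 × 2.19 = 152.1 N·m clockwise.
Block: 6.6 × 9.81 = 64.75 N down at 4.32 m → arm 0.2 m, τ = 64.75 × 0.2 = 12.95 N·m clockwise.
Net moment of existing loads = 169.1 N·m clockwise.
The paint can weighs 7.16 × 9.81 = 70.24 N and must supply an equal counterclockwise moment, so its lever arm about the pivot is 169.1 / 70.24 = 2.41 m.
That puts it at 4.52 + 2.41 = 6.93 m from the right end.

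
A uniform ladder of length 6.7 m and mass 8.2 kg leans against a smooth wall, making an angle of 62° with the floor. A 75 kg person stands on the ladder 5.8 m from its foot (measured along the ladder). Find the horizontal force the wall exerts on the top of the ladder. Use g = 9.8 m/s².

About the foot of the ladder:
Ladder weight 8.2×9.8 = 80.36 N acts at 3.35 m along the ladder; its horizontal arm is 3.35·cos62° = 1.573 m → τ = 126.4 N·m clockwise.
Person: 75×9.8 = 735 N at 5.8 m → arm 2.723 m → τ = 2001 N·m clockwise.
Wall normal N acts horizontally at the top; its moment arm is the height L sinθ = 6.7·sin62° = 5.916 m, counterclockwise.
Balancing moments: N × 5.916 = 2127, giving N = 360 N.

N_wall ≈ 360 N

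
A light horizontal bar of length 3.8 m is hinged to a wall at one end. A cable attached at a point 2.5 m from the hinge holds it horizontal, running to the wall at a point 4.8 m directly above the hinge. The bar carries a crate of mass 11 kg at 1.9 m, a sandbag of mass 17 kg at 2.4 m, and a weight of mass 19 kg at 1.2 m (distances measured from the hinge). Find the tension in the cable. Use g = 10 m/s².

T ≈ 381 N

Sum moments about the hinge (the unknown hinge reaction has zero arm there).
Crate: 11 × 10 = 110 N down at 1.9 m → arm 1.9 m, τ = 110 × 1.9 = 209 N·m clockwise.
Sandbag: 17 × 10 = 170 N down at 2.4 m → arm 2.4 m, τ = 170 × 2.4 = 408 N·m clockwise.
Weight: 19 × 10 = 190 N down at 1.2 m → arm 1.2 m, τ = 190 × 1.2 = 228 N·m clockwise.
Total clockwise load moment = 845 N·m.
The cable tension T acts at 2.5 m; only its component perpendicular to the bar, T sinθ, produces torque. sinθ = h/√(h²+d²) = 4.8/√(4.8²+2.5²) = 0.8869.
Στ = 0 ⇒ T × 2.5 × 0.8869 = 845 ⇒ T = 845 / 2.217 = 381 N.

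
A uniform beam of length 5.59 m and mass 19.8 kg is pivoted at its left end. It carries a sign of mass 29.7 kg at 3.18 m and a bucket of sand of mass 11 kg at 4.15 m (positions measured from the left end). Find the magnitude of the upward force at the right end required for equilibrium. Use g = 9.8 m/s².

F ≈ 343 N

About the left end:
Beam weight: 19.8 × 9.8 = 194 N down at 2.795 m → arm 2.795 m, τ = 194 × 2.795 = 542.2 N·m clockwise.
Sign: 29.7 × 9.8 = 291.1 N down at 3.18 m → arm 3.18 m, τ = 291.1 × 3.18 = 925.7 N·m clockwise.
Bucket of sand: 11 × 9.8 = 107.8 N down at 4.15 m → arm 4.15 m, τ = 107.8 × 4.15 = 447.4 N·m clockwise.
Net moment of the loads = 1915 N·m clockwise.
The upward force F acts at the right end, arm 5.59 m, giving F × 5.59 counterclockwise.
Στ = 0 ⇒ F × 5.59 = 1915 ⇒ F = 1915 / 5.59 = 343 N.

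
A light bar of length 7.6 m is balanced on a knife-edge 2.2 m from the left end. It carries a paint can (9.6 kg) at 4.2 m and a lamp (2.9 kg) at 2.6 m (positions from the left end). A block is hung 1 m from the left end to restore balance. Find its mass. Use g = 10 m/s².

m ≈ 17 kg

Sum moments about the knife-edge (at 2.2 m from the left end) (the support reaction has zero arm there).
Paint can: 9.6 × 10 = 96 N down at 4.2 m → arm 2 m, τ = 96 × 2 = 192 N·m clockwise.
Lamp: 2.9 × 10 = 29 N down at 2.6 m → arm 0.4 m, τ = 29 × 0.4 = 11.6 N·m clockwise.
Net moment of known loads = 203.6 N·m clockwise.
An unknown mass m at 1 m has arm 1.2 m; its moment is m·g·1.2 counterclockwise.
For rotational equilibrium, m × 10 × 1.2 = 203.6, so m = 203.6 / (10 × 1.2) = 17 kg.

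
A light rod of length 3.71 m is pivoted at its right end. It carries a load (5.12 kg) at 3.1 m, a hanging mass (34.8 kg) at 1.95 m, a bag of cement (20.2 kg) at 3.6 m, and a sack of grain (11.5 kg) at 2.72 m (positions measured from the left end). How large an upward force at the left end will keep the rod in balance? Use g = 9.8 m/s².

F ≈ 206 N

About the right end:
Load: 5.12 × 9.8 = 50.18 N down at 3.1 m → arm 0.61 m, τ = 50.18 × 0.61 = 30.61 N·m counterclockwise.
Hanging mass: 34.8 × 9.8 = 341 N down at 1.95 m → arm 1.76 m, τ = 341 × 1.76 = 600.2 N·m counterclockwise.
Bag of cement: 20.2 × 9.8 = 198 N down at 3.6 m → arm 0.11 m, τ = 198 × 0.11 = 21.78 N·m counterclockwise.
Sack of grain: 11.5 × 9.8 = 112.7 N down at 2.72 m → arm 0.99 m, τ = 112.7 × 0.99 = 111.6 N·m counterclockwise.
Net moment of the loads = 764.2 N·m counterclockwise.
The upward force F acts at the left end, arm 3.71 m, giving F × 3.71 clockwise.
Στ = 0 ⇒ F × 3.71 = 764.2 ⇒ F = 764.2 / 3.71 = 206 N.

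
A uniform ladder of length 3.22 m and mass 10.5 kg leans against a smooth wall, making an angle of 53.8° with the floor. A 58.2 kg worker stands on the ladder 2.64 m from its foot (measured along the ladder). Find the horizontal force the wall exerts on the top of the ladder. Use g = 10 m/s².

N_wall ≈ 388 N

Choose the foot of the ladder as the axis so the floor normal and friction both act there and drop out.
Ladder weight 10.5×10 = 105 N acts at 1.61 m along the ladder; its horizontal arm is 1.61·cos53.8° = 0.9509 m → τ = 99.84 N·m clockwise.
Worker: 58.2×10 = 582 N at 2.64 m → arm 1.559 m → τ = 907.3 N·m clockwise.
Wall normal N acts horizontally at the top; its moment arm is the height L sinθ = 3.22·sin53.8° = 2.598 m, counterclockwise.
For rotational equilibrium, N × 2.598 = 1007, so N = 388 N.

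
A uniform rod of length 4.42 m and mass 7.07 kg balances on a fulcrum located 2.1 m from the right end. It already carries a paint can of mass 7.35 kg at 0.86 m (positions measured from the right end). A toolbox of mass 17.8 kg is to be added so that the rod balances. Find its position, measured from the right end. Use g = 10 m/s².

About the fulcrum (at 2.1 m from the right end):
Beam weight: 7.07 × 10 = 70.7 N down at 2.21 m → arm 0.11 m, τ = 70.7 × 0.11 = 7.777 N·m counterclockwise.
Paint can: 7.35 × 10 = 73.5 N down at 0.86 m → arm 1.24 m, τ = 73.5 × 1.24 = 91.14 N·m clockwise.
Net moment of existing loads = 83.36 N·m clockwise.
The toolbox weighs 17.8 × 10 = 178 N and must supply an equal counterclockwise moment, so its lever arm about the fulcrum is 83.36 / 178 = 0.468 m.
That puts it at 2.1 + 0.468 = 2.57 m from the right end.

x ≈ 2.57 m from the right end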